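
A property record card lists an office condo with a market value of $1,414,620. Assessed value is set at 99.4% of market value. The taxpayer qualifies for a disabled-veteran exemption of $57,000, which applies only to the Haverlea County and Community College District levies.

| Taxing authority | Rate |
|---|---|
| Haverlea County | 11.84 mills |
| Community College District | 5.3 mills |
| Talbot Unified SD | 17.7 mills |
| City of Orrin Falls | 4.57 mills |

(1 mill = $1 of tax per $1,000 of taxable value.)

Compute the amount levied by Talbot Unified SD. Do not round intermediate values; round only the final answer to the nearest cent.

Assessed value = $1,414,620 × 0.994 = $1,406,132.28
Talbot Unified SD taxable value = $1,406,132.28 (exemption does not apply)
Talbot Unified SD levy = $1,406,132.28 × 0.0177 = $24,888.541356

$24,888.54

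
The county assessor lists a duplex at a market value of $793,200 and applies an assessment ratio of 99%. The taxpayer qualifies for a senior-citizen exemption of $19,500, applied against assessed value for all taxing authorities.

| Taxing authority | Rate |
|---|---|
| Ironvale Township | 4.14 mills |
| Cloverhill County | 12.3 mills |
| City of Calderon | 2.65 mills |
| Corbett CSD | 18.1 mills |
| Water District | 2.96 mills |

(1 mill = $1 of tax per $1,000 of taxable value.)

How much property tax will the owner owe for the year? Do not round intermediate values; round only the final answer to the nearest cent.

Assessed value = $793,200 × 0.99 = $785,268
Taxable value = $785,268 − $19,500 = $765,768
Ironvale Township: $765,768 × 0.00414 = $3,170.27952
Cloverhill County: $765,768 × 0.0123 = $9,418.9464
City of Calderon: $765,768 × 0.00265 = $2,029.2852
Corbett CSD: $765,768 × 0.0181 = $13,860.4008
Water District: $765,768 × 0.00296 = $2,266.67328
Total = $3,170.27952 + $9,418.9464 + $2,029.2852 + $13,860.4008 + $2,266.67328 = $30,745.5852

$30,745.59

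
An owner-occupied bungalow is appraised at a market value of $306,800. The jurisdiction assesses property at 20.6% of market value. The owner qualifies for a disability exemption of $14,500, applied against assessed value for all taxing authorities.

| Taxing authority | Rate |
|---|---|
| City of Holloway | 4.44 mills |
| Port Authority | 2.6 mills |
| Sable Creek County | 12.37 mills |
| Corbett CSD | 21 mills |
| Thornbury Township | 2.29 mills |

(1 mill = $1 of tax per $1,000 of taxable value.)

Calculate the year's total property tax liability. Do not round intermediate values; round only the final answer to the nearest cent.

$2,079.52

Assessed value = $306,800 × 0.206 = $63,200.8
Taxable value = $63,200.8 − $14,500 = $48,700.8
City of Holloway: $48,700.8 × 0.00444 = $216.231552
Port Authority: $48,700.8 × 0.0026 = $126.62208
Sable Creek County: $48,700.8 × 0.01237 = $602.428896
Corbett CSD: $48,700.8 × 0.021 = $1,022.7168
Thornbury Township: $48,700.8 × 0.00229 = $111.524832
Total = $216.231552 + $126.62208 + $602.428896 + $1,022.7168 + $111.524832 = $2,079.52416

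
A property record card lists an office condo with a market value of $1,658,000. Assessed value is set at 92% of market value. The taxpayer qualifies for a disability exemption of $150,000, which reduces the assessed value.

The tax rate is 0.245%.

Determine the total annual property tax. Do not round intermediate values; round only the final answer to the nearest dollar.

Assessed value = $1,658,000 × 0.92 = $1,525,360
Taxable value = $1,525,360 − $150,000 = $1,375,360
Tax = $1,375,360 × 0.00245 = $3,369.632

$3,370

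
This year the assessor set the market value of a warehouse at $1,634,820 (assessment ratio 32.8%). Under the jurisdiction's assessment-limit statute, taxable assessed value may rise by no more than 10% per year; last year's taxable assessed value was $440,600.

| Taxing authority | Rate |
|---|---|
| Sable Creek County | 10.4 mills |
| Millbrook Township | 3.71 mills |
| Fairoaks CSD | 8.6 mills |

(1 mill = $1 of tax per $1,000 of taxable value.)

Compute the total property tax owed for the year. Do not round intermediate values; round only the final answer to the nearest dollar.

$11,007

Uncapped assessed value = $1,634,820 × 0.328 = $536,220.96
Cap limit = $440,600 × 1.1 = $484,660
Taxable assessed value = min($536,220.96, $484,660) = $484,660 (cap binds)
Sable Creek County: $484,660 × 0.0104 = $5,040.464
Millbrook Township: $484,660 × 0.00371 = $1,798.0886
Fairoaks CSD: $484,660 × 0.0086 = $4,168.076
Total = $11,006.6286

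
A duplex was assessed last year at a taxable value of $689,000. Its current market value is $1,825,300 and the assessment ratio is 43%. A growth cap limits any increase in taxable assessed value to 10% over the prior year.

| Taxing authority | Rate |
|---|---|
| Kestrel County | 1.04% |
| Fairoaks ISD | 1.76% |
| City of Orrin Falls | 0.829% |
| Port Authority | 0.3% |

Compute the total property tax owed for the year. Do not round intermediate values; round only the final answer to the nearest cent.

Uncapped assessed value = $1,825,300 × 0.43 = $784,879
Cap limit = $689,000 × 1.1 = $757,900
Taxable assessed value = min($784,879, $757,900) = $757,900 (cap binds)
Kestrel County: $757,900 × 0.0104 = $7,882.16
Fairoaks ISD: $757,900 × 0.0176 = $13,339.04
City of Orrin Falls: $757,900 × 0.00829 = $6,282.991
Port Authority: $757,900 × 0.003 = $2,273.7
Total = $29,777.891

$29,777.89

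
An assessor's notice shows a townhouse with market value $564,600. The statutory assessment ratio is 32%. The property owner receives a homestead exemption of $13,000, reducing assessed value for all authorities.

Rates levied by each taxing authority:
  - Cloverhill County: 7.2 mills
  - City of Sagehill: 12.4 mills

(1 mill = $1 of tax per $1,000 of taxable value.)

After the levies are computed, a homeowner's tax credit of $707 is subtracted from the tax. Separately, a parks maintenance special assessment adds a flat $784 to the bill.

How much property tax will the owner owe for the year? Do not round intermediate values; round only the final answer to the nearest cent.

Assessed value = $564,600 × 0.32 = $180,672
Taxable value = $180,672 − $13,000 = $167,672
Cloverhill County: $167,672 × 0.0072 = $1,207.2384
City of Sagehill: $167,672 × 0.0124 = $2,079.1328
Levies subtotal = $3,286.3712
After credit = $3,286.3712 − $707 = $2,579.3712
Total = $2,579.3712 + $784 = $3,363.3712

$3,363.37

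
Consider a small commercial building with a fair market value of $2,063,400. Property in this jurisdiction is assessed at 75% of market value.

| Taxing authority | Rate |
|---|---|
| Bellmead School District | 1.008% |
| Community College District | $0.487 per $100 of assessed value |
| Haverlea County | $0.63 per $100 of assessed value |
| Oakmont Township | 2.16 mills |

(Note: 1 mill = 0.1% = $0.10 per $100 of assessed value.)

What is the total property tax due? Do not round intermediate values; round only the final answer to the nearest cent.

$36,228.15

Assessed value = $2,063,400 × 0.75 = $1,547,550
Bellmead School District: $1,547,550 × 0.01008 = $15,599.304
Community College District: $1,547,550 × 0.00487 = $7,536.5685
Haverlea County: $1,547,550 × 0.0063 = $9,749.565
Oakmont Township: $1,547,550 × 0.00216 = $3,342.708
Total = $36,228.1455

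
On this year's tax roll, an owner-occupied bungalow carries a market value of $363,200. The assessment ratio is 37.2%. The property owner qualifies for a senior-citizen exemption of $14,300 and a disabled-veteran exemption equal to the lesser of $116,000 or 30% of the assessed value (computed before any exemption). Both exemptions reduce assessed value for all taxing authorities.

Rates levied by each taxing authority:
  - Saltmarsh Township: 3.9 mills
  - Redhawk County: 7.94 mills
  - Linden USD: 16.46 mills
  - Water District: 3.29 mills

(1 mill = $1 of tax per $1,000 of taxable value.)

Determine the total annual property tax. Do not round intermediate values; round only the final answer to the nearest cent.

$2,535.96

Assessed value = $363,200 × 0.372 = $135,110.4
Disabled-veteran exemption = min($116,000, 30% × $135,110.4) = min($116,000, $40,533.12) = $40,533.12 (percentage binds)
Taxable value = $135,110.4 − $14,300 − $40,533.12 = $80,277.28
Saltmarsh Township: $80,277.28 × 0.0039 = $313.081392
Redhawk County: $80,277.28 × 0.00794 = $637.4016032
Linden USD: $80,277.28 × 0.01646 = $1,321.3640288
Water District: $80,277.28 × 0.00329 = $264.1122512
Total = $2,535.9592752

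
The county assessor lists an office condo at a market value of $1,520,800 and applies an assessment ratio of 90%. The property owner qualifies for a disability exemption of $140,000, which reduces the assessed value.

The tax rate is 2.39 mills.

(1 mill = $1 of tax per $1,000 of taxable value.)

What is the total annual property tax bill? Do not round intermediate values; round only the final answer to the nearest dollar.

Assessed value = $1,520,800 × 0.9 = $1,368,720
Taxable value = $1,368,720 − $140,000 = $1,228,720
Tax = $1,228,720 × 0.00239 = $2,936.6408

$2,937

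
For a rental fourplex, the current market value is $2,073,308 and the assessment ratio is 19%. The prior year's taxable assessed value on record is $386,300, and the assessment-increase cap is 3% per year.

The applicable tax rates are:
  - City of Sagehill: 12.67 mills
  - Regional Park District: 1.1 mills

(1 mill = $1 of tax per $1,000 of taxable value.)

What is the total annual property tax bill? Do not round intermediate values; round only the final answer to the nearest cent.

Uncapped assessed value = $2,073,308 × 0.19 = $393,928.52
Cap limit = $386,300 × 1.03 = $397,889
Taxable assessed value = min($393,928.52, $397,889) = $393,928.52 (cap does not bind)
City of Sagehill: $393,928.52 × 0.01267 = $4,991.0743484
Regional Park District: $393,928.52 × 0.0011 = $433.321372
Total = $5,424.3957204

$5,424.40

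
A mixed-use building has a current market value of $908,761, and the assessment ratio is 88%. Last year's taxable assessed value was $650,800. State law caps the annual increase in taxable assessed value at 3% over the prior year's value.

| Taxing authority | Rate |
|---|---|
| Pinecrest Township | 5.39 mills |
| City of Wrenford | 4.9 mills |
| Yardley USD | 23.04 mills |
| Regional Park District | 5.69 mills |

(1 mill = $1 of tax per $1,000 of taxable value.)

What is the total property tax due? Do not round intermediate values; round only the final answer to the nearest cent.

Uncapped assessed value = $908,761 × 0.88 = $799,709.68
Cap limit = $650,800 × 1.03 = $670,324
Taxable assessed value = min($799,709.68, $670,324) = $670,324 (cap binds)
Pinecrest Township: $670,324 × 0.00539 = $3,613.04636
City of Wrenford: $670,324 × 0.0049 = $3,284.5876
Yardley USD: $670,324 × 0.02304 = $15,444.26496
Regional Park District: $670,324 × 0.00569 = $3,814.14356
Total = $26,156.04248

$26,156.04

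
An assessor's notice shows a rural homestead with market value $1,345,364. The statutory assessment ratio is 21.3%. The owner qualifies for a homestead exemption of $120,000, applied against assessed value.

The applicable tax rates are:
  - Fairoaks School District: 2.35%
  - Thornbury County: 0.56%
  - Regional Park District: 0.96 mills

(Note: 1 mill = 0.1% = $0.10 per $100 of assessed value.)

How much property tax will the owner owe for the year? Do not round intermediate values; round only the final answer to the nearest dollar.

Assessed value = $1,345,364 × 0.213 = $286,562.532
Taxable value = $286,562.532 − $120,000 = $166,562.532
Fairoaks School District: $166,562.532 × 0.0235 = $3,914.219502
Thornbury County: $166,562.532 × 0.0056 = $932.7501792
Regional Park District: $166,562.532 × 0.00096 = $159.90003072
Total = $5,006.86971192

$5,007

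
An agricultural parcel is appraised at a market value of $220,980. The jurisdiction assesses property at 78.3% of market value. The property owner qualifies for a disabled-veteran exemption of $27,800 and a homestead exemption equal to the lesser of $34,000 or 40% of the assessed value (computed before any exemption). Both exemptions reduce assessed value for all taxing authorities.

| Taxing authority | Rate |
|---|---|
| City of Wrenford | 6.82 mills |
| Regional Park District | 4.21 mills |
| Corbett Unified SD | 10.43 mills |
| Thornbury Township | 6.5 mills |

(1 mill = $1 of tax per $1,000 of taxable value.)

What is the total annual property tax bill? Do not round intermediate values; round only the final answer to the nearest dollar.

Assessed value = $220,980 × 0.783 = $173,027.34
Homestead exemption = min($34,000, 40% × $173,027.34) = min($34,000, $69,210.936) = $34,000 (dollar cap binds)
Taxable value = $173,027.34 − $27,800 − $34,000 = $111,227.34
City of Wrenford: $111,227.34 × 0.00682 = $758.5704588
Regional Park District: $111,227.34 × 0.00421 = $468.2671014
Corbett Unified SD: $111,227.34 × 0.01043 = $1,160.1011562
Thornbury Township: $111,227.34 × 0.0065 = $722.97771
Total = $3,109.9164264

$3,110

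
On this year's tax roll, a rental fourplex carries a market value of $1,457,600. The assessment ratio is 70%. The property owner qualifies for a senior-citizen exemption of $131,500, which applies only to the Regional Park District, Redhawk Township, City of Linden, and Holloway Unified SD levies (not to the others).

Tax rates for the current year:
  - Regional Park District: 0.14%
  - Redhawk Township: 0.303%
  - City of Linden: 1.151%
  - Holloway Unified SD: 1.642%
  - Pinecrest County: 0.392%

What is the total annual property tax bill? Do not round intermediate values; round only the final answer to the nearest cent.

Assessed value = $1,457,600 × 0.7 = $1,020,320
Regional Park District: ($1,020,320 − $131,500) × 0.0014 = $888,820 × 0.0014 = $1,244.348
Redhawk Township: ($1,020,320 − $131,500) × 0.00303 = $888,820 × 0.00303 = $2,693.1246
City of Linden: ($1,020,320 − $131,500) × 0.01151 = $888,820 × 0.01151 = $10,230.3182
Holloway Unified SD: ($1,020,320 − $131,500) × 0.01642 = $888,820 × 0.01642 = $14,594.4244
Pinecrest County: $1,020,320 × 0.00392 = $3,999.6544
Total = $32,761.8696

$32,761.87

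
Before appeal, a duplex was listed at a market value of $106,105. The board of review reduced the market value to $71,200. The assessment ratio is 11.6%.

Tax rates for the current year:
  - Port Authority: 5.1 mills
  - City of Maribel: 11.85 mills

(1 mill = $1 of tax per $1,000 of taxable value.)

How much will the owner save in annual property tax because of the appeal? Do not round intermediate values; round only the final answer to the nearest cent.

$68.63

Old assessed value = $106,105 × 0.116 = $12,308.18
New assessed value = $71,200 × 0.116 = $8,259.2
Combined rate = 0.0051 + 0.01185 = 0.01695
Old tax = $12,308.18 × 0.01695 = $208.623651
New tax = $8,259.2 × 0.01695 = $139.99344
Reduction = $208.623651 − $139.99344 = $68.630211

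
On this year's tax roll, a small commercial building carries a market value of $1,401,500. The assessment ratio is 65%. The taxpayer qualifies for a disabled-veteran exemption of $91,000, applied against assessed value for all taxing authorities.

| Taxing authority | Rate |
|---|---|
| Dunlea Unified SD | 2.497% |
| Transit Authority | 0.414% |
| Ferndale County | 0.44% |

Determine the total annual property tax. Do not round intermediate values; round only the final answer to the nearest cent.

Assessed value = $1,401,500 × 0.65 = $910,975
Taxable value = $910,975 − $91,000 = $819,975
Dunlea Unified SD: $819,975 × 0.02497 = $20,474.77575
Transit Authority: $819,975 × 0.00414 = $3,394.6965
Ferndale County: $819,975 × 0.0044 = $3,607.89
Total = $20,474.77575 + $3,394.6965 + $3,607.89 = $27,477.36225

$27,477.36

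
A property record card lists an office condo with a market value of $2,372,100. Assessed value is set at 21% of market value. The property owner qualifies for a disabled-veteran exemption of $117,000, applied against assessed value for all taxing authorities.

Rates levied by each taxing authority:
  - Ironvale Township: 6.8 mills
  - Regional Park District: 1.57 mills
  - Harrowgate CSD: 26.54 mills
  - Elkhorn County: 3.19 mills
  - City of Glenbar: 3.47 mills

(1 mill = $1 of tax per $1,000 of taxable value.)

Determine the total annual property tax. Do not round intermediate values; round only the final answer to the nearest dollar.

$15,844

Assessed value = $2,372,100 × 0.21 = $498,141
Taxable value = $498,141 − $117,000 = $381,141
Ironvale Township: $381,141 × 0.0068 = $2,591.7588
Regional Park District: $381,141 × 0.00157 = $598.39137
Harrowgate CSD: $381,141 × 0.02654 = $10,115.48214
Elkhorn County: $381,141 × 0.00319 = $1,215.83979
City of Glenbar: $381,141 × 0.00347 = $1,322.55927
Total = $2,591.7588 + $598.39137 + $10,115.48214 + $1,215.83979 + $1,322.55927 = $15,844.03137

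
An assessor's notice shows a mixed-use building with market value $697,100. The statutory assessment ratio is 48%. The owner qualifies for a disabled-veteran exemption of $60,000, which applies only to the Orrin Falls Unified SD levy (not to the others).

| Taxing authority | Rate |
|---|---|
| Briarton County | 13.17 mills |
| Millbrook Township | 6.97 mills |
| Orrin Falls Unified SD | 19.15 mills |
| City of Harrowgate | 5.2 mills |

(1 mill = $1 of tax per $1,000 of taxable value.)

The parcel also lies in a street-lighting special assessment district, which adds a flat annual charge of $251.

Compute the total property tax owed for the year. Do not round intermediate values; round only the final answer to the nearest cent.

$13,988.71

Assessed value = $697,100 × 0.48 = $334,608
Briarton County: $334,608 × 0.01317 = $4,406.78736
Millbrook Township: $334,608 × 0.00697 = $2,332.21776
Orrin Falls Unified SD: ($334,608 − $60,000) × 0.01915 = $274,608 × 0.01915 = $5,258.7432
City of Harrowgate: $334,608 × 0.0052 = $1,739.9616
Levies subtotal = $13,737.70992
Total = $13,737.70992 + $251 = $13,988.70992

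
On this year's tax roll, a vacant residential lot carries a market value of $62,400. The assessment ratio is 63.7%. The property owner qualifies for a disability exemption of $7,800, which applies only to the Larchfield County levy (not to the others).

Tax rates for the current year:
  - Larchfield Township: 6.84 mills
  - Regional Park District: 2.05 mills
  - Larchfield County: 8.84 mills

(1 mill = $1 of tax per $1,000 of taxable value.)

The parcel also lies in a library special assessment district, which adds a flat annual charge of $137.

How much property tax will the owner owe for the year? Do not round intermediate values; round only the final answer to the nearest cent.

Assessed value = $62,400 × 0.637 = $39,748.8
Larchfield Township: $39,748.8 × 0.00684 = $271.881792
Regional Park District: $39,748.8 × 0.00205 = $81.48504
Larchfield County: ($39,748.8 − $7,800) × 0.00884 = $31,948.8 × 0.00884 = $282.427392
Levies subtotal = $635.794224
Total = $635.794224 + $137 = $772.794224

$772.79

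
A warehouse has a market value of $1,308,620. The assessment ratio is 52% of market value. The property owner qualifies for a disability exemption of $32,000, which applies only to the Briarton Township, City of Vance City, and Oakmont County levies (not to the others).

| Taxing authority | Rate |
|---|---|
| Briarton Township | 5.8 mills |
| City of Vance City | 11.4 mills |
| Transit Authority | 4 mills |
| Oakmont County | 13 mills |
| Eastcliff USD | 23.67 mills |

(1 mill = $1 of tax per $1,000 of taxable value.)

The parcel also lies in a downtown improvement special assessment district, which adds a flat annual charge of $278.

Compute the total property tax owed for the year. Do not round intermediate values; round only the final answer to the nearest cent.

$38,691.12

Assessed value = $1,308,620 × 0.52 = $680,482.4
Briarton Township: ($680,482.4 − $32,000) × 0.0058 = $648,482.4 × 0.0058 = $3,761.19792
City of Vance City: ($680,482.4 − $32,000) × 0.0114 = $648,482.4 × 0.0114 = $7,392.69936
Transit Authority: $680,482.4 × 0.004 = $2,721.9296
Oakmont County: ($680,482.4 − $32,000) × 0.013 = $648,482.4 × 0.013 = $8,430.2712
Eastcliff USD: $680,482.4 × 0.02367 = $16,107.018408
Levies subtotal = $38,413.116488
Total = $38,413.116488 + $278 = $38,691.116488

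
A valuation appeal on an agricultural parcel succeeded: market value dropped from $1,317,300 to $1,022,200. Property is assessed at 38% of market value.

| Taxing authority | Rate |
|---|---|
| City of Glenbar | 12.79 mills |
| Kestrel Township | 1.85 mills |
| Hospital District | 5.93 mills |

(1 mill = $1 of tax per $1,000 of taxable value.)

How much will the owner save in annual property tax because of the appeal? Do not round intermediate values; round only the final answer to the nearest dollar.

Old assessed value = $1,317,300 × 0.38 = $500,574
New assessed value = $1,022,200 × 0.38 = $388,436
Combined rate = 0.01279 + 0.00185 + 0.00593 = 0.02057
Old tax = $500,574 × 0.02057 = $10,296.80718
New tax = $388,436 × 0.02057 = $7,990.12852
Reduction = $10,296.80718 − $7,990.12852 = $2,306.67866

$2,307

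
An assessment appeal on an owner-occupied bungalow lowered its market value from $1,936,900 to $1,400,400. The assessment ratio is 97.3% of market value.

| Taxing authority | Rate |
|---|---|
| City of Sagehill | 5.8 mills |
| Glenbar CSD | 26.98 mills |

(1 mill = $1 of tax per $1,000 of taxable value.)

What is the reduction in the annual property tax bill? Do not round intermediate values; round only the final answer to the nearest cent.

$17,111.64

Old assessed value = $1,936,900 × 0.973 = $1,884,603.7
New assessed value = $1,400,400 × 0.973 = $1,362,589.2
Combined rate = 0.0058 + 0.02698 = 0.03278
Old tax = $1,884,603.7 × 0.03278 = $61,777.309286
New tax = $1,362,589.2 × 0.03278 = $44,665.673976
Reduction = $61,777.309286 − $44,665.673976 = $17,111.63531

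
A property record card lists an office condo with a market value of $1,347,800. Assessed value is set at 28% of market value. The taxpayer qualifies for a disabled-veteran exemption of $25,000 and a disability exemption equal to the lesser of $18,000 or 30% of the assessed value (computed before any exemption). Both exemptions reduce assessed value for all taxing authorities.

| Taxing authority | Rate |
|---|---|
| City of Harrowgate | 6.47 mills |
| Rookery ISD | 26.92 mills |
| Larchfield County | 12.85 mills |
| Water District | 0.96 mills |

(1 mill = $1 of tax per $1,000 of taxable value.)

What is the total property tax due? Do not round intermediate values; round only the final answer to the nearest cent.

Assessed value = $1,347,800 × 0.28 = $377,384
Disability exemption = min($18,000, 30% × $377,384) = min($18,000, $113,215.2) = $18,000 (dollar cap binds)
Taxable value = $377,384 − $25,000 − $18,000 = $334,384
City of Harrowgate: $334,384 × 0.00647 = $2,163.46448
Rookery ISD: $334,384 × 0.02692 = $9,001.61728
Larchfield County: $334,384 × 0.01285 = $4,296.8344
Water District: $334,384 × 0.00096 = $321.00864
Total = $15,782.9248

$15,782.92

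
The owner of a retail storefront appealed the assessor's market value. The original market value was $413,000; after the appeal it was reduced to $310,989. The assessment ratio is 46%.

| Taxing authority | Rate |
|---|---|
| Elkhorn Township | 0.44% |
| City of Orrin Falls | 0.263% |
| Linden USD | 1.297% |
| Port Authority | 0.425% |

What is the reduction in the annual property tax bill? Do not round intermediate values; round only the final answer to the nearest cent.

Old assessed value = $413,000 × 0.46 = $189,980
New assessed value = $310,989 × 0.46 = $143,054.94
Combined rate = 0.0044 + 0.00263 + 0.01297 + 0.00425 = 0.02425
Old tax = $189,980 × 0.02425 = $4,607.015
New tax = $143,054.94 × 0.02425 = $3,469.082295
Reduction = $4,607.015 − $3,469.082295 = $1,137.932705

$1,137.93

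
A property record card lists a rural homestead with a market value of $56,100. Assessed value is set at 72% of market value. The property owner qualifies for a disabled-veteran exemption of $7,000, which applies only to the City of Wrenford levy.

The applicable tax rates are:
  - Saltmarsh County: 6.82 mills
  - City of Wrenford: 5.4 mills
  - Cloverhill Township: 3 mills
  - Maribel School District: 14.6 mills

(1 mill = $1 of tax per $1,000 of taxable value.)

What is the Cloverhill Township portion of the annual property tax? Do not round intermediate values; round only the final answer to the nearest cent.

$121.18

Assessed value = $56,100 × 0.72 = $40,392
Cloverhill Township taxable value = $40,392 (exemption does not apply)
Cloverhill Township levy = $40,392 × 0.003 = $121.176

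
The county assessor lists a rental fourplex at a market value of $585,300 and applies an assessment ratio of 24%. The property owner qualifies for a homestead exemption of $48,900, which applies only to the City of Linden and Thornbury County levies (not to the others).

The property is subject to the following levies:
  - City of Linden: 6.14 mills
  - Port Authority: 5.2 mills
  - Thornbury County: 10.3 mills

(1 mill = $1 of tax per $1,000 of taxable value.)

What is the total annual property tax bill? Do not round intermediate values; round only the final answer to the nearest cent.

Assessed value = $585,300 × 0.24 = $140,472
City of Linden: ($140,472 − $48,900) × 0.00614 = $91,572 × 0.00614 = $562.25208
Port Authority: $140,472 × 0.0052 = $730.4544
Thornbury County: ($140,472 − $48,900) × 0.0103 = $91,572 × 0.0103 = $943.1916
Total = $2,235.89808

$2,235.90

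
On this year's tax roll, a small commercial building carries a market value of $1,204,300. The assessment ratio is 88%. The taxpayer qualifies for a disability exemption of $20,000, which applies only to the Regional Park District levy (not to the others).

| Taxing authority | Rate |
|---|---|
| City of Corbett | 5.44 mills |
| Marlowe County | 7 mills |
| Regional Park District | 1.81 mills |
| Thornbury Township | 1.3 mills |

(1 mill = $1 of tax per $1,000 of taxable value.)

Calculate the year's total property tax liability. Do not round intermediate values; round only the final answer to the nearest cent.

$16,443.44

Assessed value = $1,204,300 × 0.88 = $1,059,784
City of Corbett: $1,059,784 × 0.00544 = $5,765.22496
Marlowe County: $1,059,784 × 0.007 = $7,418.488
Regional Park District: ($1,059,784 − $20,000) × 0.00181 = $1,039,784 × 0.00181 = $1,882.00904
Thornbury Township: $1,059,784 × 0.0013 = $1,377.7192
Total = $16,443.4412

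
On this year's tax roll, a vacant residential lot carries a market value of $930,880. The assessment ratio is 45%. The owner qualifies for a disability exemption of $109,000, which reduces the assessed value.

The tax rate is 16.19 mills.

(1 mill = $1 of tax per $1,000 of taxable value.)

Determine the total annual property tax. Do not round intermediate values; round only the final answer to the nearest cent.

$5,017.22

Assessed value = $930,880 × 0.45 = $418,896
Taxable value = $418,896 − $109,000 = $309,896
Tax = $309,896 × 0.01619 = $5,017.21624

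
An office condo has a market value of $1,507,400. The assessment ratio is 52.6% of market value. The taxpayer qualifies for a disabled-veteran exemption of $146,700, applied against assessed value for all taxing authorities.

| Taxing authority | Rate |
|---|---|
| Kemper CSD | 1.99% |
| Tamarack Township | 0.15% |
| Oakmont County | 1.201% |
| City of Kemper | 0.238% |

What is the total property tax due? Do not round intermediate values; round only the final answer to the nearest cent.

$23,127.23

Assessed value = $1,507,400 × 0.526 = $792,892.4
Taxable value = $792,892.4 − $146,700 = $646,192.4
Kemper CSD: $646,192.4 × 0.0199 = $12,859.22876
Tamarack Township: $646,192.4 × 0.0015 = $969.2886
Oakmont County: $646,192.4 × 0.01201 = $7,760.770724
City of Kemper: $646,192.4 × 0.00238 = $1,537.937912
Total = $12,859.22876 + $969.2886 + $7,760.770724 + $1,537.937912 = $23,127.225996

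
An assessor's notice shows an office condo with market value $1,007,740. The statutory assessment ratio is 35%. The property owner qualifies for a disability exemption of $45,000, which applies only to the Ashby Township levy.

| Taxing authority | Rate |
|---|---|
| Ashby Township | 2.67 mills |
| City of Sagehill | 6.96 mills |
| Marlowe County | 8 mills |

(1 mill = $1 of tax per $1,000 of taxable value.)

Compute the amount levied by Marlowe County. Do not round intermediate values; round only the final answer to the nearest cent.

$2,821.67

Assessed value = $1,007,740 × 0.35 = $352,709
Marlowe County taxable value = $352,709 (exemption does not apply)
Marlowe County levy = $352,709 × 0.008 = $2,821.672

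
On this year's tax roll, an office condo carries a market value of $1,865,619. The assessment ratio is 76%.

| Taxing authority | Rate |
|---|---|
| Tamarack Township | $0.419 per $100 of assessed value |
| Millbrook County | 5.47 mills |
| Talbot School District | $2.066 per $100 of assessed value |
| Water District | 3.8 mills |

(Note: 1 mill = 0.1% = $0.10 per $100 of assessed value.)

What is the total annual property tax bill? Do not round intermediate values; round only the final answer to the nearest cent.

Assessed value = $1,865,619 × 0.76 = $1,417,870.44
Tamarack Township: $1,417,870.44 × 0.00419 = $5,940.8771436
Millbrook County: $1,417,870.44 × 0.00547 = $7,755.7513068
Talbot School District: $1,417,870.44 × 0.02066 = $29,293.2032904
Water District: $1,417,870.44 × 0.0038 = $5,387.907672
Total = $48,377.7394128

$48,377.74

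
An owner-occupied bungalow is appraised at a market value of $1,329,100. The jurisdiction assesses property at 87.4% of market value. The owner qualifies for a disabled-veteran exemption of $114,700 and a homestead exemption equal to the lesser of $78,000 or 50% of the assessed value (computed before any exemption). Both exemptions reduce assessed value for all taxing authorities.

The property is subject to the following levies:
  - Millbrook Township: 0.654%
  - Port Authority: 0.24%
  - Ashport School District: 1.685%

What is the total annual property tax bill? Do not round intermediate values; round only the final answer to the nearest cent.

Assessed value = $1,329,100 × 0.874 = $1,161,633.4
Homestead exemption = min($78,000, 50% × $1,161,633.4) = min($78,000, $580,816.7) = $78,000 (dollar cap binds)
Taxable value = $1,161,633.4 − $114,700 − $78,000 = $968,933.4
Millbrook Township: $968,933.4 × 0.00654 = $6,336.824436
Port Authority: $968,933.4 × 0.0024 = $2,325.44016
Ashport School District: $968,933.4 × 0.01685 = $16,326.52779
Total = $24,988.792386

$24,988.79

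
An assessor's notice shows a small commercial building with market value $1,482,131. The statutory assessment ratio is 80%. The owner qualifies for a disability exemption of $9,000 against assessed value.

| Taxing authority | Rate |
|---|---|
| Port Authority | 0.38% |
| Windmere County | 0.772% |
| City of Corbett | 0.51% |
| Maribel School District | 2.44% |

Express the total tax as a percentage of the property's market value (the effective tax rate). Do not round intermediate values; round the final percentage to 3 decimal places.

3.257%

Assessed value = $1,482,131 × 0.8 = $1,185,704.8
Taxable value = $1,185,704.8 − $9,000 = $1,176,704.8
Port Authority: $1,176,704.8 × 0.0038 = $4,471.47824
Windmere County: $1,176,704.8 × 0.00772 = $9,084.161056
City of Corbett: $1,176,704.8 × 0.0051 = $6,001.19448
Maribel School District: $1,176,704.8 × 0.0244 = $28,711.59712
Total tax = $48,268.430896
Effective rate = $48,268.430896 ÷ $1,482,131 = 3.257% of market value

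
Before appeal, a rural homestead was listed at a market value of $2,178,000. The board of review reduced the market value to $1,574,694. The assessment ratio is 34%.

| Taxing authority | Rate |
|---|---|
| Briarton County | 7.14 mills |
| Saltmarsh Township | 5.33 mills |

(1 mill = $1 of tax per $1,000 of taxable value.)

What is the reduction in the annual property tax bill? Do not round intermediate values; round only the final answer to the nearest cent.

$2,557.90

Old assessed value = $2,178,000 × 0.34 = $740,520
New assessed value = $1,574,694 × 0.34 = $535,395.96
Combined rate = 0.00714 + 0.00533 = 0.01247
Old tax = $740,520 × 0.01247 = $9,234.2844
New tax = $535,395.96 × 0.01247 = $6,676.3876212
Reduction = $9,234.2844 − $6,676.3876212 = $2,557.8967788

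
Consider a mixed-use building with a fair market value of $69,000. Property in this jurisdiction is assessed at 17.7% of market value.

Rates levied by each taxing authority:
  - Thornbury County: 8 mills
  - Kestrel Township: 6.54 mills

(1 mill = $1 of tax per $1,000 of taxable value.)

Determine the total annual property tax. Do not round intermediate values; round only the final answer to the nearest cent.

$177.58

Assessed value = $69,000 × 0.177 = $12,213
Thornbury County: $12,213 × 0.008 = $97.704
Kestrel Township: $12,213 × 0.00654 = $79.87302
Total = $97.704 + $79.87302 = $177.57702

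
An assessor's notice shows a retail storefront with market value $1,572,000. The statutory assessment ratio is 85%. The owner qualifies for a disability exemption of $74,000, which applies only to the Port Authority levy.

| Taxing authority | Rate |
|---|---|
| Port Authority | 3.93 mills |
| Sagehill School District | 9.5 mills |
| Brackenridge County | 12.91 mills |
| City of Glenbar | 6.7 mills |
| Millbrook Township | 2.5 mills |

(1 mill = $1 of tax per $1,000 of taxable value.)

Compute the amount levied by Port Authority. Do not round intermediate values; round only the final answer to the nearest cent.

$4,960.45

Assessed value = $1,572,000 × 0.85 = $1,336,200
Port Authority taxable value = $1,336,200 − $74,000 = $1,262,200
Port Authority levy = $1,262,200 × 0.00393 = $4,960.446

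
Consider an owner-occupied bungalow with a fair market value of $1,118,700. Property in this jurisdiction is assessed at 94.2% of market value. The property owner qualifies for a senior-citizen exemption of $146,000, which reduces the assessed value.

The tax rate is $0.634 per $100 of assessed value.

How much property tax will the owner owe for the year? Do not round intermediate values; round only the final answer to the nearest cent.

Assessed value = $1,118,700 × 0.942 = $1,053,815.4
Taxable value = $1,053,815.4 − $146,000 = $907,815.4
Tax = $907,815.4 × 0.00634 = $5,755.549636

$5,755.55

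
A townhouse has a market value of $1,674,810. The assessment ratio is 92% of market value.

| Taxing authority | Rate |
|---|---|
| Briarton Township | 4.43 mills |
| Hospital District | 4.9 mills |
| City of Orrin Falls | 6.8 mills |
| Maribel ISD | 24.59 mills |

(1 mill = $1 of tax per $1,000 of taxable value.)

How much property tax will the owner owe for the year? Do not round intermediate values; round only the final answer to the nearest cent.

Assessed value = $1,674,810 × 0.92 = $1,540,825.2
Briarton Township: $1,540,825.2 × 0.00443 = $6,825.855636
Hospital District: $1,540,825.2 × 0.0049 = $7,550.04348
City of Orrin Falls: $1,540,825.2 × 0.0068 = $10,477.61136
Maribel ISD: $1,540,825.2 × 0.02459 = $37,888.891668
Total = $6,825.855636 + $7,550.04348 + $10,477.61136 + $37,888.891668 = $62,742.402144

$62,742.40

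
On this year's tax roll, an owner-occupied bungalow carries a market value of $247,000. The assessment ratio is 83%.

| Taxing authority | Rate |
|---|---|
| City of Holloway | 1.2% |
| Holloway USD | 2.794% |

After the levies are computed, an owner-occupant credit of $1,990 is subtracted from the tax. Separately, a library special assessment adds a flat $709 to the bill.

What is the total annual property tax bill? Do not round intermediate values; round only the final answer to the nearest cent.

$6,907.10

Assessed value = $247,000 × 0.83 = $205,010
City of Holloway: $205,010 × 0.012 = $2,460.12
Holloway USD: $205,010 × 0.02794 = $5,727.9794
Levies subtotal = $8,188.0994
After credit = $8,188.0994 − $1,990 = $6,198.0994
Total = $6,198.0994 + $709 = $6,907.0994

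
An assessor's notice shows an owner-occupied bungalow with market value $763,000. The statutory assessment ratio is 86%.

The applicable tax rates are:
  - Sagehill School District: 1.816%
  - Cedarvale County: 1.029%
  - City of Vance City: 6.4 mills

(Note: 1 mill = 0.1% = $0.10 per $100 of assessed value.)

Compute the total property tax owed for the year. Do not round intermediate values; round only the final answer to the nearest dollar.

$22,868

Assessed value = $763,000 × 0.86 = $656,180
Sagehill School District: $656,180 × 0.01816 = $11,916.2288
Cedarvale County: $656,180 × 0.01029 = $6,752.0922
City of Vance City: $656,180 × 0.0064 = $4,199.552
Total = $22,867.873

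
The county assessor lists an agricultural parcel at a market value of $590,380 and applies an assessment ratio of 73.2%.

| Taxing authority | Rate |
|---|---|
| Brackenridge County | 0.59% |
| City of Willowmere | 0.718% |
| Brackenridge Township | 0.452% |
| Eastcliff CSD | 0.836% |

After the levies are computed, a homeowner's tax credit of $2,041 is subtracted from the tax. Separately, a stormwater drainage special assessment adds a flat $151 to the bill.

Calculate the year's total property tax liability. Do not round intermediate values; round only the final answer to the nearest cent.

Assessed value = $590,380 × 0.732 = $432,158.16
Brackenridge County: $432,158.16 × 0.0059 = $2,549.733144
City of Willowmere: $432,158.16 × 0.00718 = $3,102.8955888
Brackenridge Township: $432,158.16 × 0.00452 = $1,953.3548832
Eastcliff CSD: $432,158.16 × 0.00836 = $3,612.8422176
Levies subtotal = $11,218.8258336
After credit = $11,218.8258336 − $2,041 = $9,177.8258336
Total = $9,177.8258336 + $151 = $9,328.8258336

$9,328.83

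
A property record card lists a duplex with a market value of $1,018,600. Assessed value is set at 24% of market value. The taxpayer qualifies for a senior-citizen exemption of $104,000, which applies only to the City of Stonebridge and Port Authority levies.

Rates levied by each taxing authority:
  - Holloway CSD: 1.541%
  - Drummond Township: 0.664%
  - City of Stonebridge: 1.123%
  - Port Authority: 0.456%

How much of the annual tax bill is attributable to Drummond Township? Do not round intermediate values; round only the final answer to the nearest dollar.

$1,623

Assessed value = $1,018,600 × 0.24 = $244,464
Drummond Township taxable value = $244,464 (exemption does not apply)
Drummond Township levy = $244,464 × 0.00664 = $1,623.24096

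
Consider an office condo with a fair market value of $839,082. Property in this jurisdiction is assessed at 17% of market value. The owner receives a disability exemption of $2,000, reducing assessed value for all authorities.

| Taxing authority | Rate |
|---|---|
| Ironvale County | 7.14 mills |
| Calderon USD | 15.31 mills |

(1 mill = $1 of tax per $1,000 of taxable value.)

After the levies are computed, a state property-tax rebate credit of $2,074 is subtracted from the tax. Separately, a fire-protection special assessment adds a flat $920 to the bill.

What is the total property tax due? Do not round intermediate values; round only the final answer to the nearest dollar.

$2,003

Assessed value = $839,082 × 0.17 = $142,643.94
Taxable value = $142,643.94 − $2,000 = $140,643.94
Ironvale County: $140,643.94 × 0.00714 = $1,004.1977316
Calderon USD: $140,643.94 × 0.01531 = $2,153.2587214
Levies subtotal = $3,157.456453
After credit = $3,157.456453 − $2,074 = $1,083.456453
Total = $1,083.456453 + $920 = $2,003.456453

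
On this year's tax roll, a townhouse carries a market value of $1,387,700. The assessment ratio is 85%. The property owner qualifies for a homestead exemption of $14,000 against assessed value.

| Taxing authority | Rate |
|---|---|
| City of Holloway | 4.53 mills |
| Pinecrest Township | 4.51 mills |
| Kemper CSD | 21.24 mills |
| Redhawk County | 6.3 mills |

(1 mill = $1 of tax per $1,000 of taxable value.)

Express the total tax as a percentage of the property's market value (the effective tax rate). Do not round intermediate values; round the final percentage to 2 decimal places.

3.07%

Assessed value = $1,387,700 × 0.85 = $1,179,545
Taxable value = $1,179,545 − $14,000 = $1,165,545
City of Holloway: $1,165,545 × 0.00453 = $5,279.91885
Pinecrest Township: $1,165,545 × 0.00451 = $5,256.60795
Kemper CSD: $1,165,545 × 0.02124 = $24,756.1758
Redhawk County: $1,165,545 × 0.0063 = $7,342.9335
Total tax = $42,635.6361
Effective rate = $42,635.6361 ÷ $1,387,700 = 3.07% of market value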